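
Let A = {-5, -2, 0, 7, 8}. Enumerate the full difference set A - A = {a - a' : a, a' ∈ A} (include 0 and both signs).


A - A = {a - a' : a, a' ∈ A}.
Compute a - a' for each ordered pair (a, a'):
a = -5: -5--5=0, -5--2=-3, -5-0=-5, -5-7=-12, -5-8=-13
a = -2: -2--5=3, -2--2=0, -2-0=-2, -2-7=-9, -2-8=-10
a = 0: 0--5=5, 0--2=2, 0-0=0, 0-7=-7, 0-8=-8
a = 7: 7--5=12, 7--2=9, 7-0=7, 7-7=0, 7-8=-1
a = 8: 8--5=13, 8--2=10, 8-0=8, 8-7=1, 8-8=0
Collecting distinct values (and noting 0 appears from a-a):
A - A = {-13, -12, -10, -9, -8, -7, -5, -3, -2, -1, 0, 1, 2, 3, 5, 7, 8, 9, 10, 12, 13}
|A - A| = 21

A - A = {-13, -12, -10, -9, -8, -7, -5, -3, -2, -1, 0, 1, 2, 3, 5, 7, 8, 9, 10, 12, 13}


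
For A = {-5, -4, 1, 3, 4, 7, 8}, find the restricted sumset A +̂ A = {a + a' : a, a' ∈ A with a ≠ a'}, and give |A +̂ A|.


Restricted sumset: A +̂ A = {a + a' : a ∈ A, a' ∈ A, a ≠ a'}.
Equivalently, take A + A and drop any sum 2a that is achievable ONLY as a + a for a ∈ A (i.e. sums representable only with equal summands).
Enumerate pairs (a, a') with a < a' (symmetric, so each unordered pair gives one sum; this covers all a ≠ a'):
  -5 + -4 = -9
  -5 + 1 = -4
  -5 + 3 = -2
  -5 + 4 = -1
  -5 + 7 = 2
  -5 + 8 = 3
  -4 + 1 = -3
  -4 + 3 = -1
  -4 + 4 = 0
  -4 + 7 = 3
  -4 + 8 = 4
  1 + 3 = 4
  1 + 4 = 5
  1 + 7 = 8
  1 + 8 = 9
  3 + 4 = 7
  3 + 7 = 10
  3 + 8 = 11
  4 + 7 = 11
  4 + 8 = 12
  7 + 8 = 15
Collected distinct sums: {-9, -4, -3, -2, -1, 0, 2, 3, 4, 5, 7, 8, 9, 10, 11, 12, 15}
|A +̂ A| = 17
(Reference bound: |A +̂ A| ≥ 2|A| - 3 for |A| ≥ 2, with |A| = 7 giving ≥ 11.)

|A +̂ A| = 17


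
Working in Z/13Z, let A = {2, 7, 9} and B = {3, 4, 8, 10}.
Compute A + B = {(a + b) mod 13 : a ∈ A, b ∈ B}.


Work in Z/13Z: reduce every sum a + b modulo 13.
Enumerate all 12 pairs:
a = 2: 2+3=5, 2+4=6, 2+8=10, 2+10=12
a = 7: 7+3=10, 7+4=11, 7+8=2, 7+10=4
a = 9: 9+3=12, 9+4=0, 9+8=4, 9+10=6
Distinct residues collected: {0, 2, 4, 5, 6, 10, 11, 12}
|A + B| = 8 (out of 13 total residues).

A + B = {0, 2, 4, 5, 6, 10, 11, 12}


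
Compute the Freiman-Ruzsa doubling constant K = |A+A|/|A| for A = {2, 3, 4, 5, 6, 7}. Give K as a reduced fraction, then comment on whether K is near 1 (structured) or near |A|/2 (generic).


|A| = 6.
Compute A + A by enumerating all 36 pairs.
A + A = {4, 5, 6, 7, 8, 9, 10, 11, 12, 13, 14}, so |A + A| = 11.
K = |A + A| / |A| = 11/6 (already in lowest terms) ≈ 1.8333.
Reference: AP of size 6 gives K = 11/6 ≈ 1.8333; a fully generic set of size 6 gives K ≈ 3.5000.

|A| = 6, |A + A| = 11, K = 11/6.


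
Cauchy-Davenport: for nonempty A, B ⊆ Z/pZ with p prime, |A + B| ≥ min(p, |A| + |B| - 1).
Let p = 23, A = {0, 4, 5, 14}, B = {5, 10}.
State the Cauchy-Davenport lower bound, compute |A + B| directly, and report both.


Cauchy-Davenport: |A + B| ≥ min(p, |A| + |B| - 1) for A, B nonempty in Z/pZ.
|A| = 4, |B| = 2, p = 23.
CD lower bound = min(23, 4 + 2 - 1) = min(23, 5) = 5.
Compute A + B mod 23 directly:
a = 0: 0+5=5, 0+10=10
a = 4: 4+5=9, 4+10=14
a = 5: 5+5=10, 5+10=15
a = 14: 14+5=19, 14+10=1
A + B = {1, 5, 9, 10, 14, 15, 19}, so |A + B| = 7.
Verify: 7 ≥ 5? Yes ✓.

CD lower bound = 5, actual |A + B| = 7.


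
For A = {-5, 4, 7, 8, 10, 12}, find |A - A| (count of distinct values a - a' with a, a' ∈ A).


A - A = {a - a' : a, a' ∈ A}; |A| = 6.
Bounds: 2|A|-1 ≤ |A - A| ≤ |A|² - |A| + 1, i.e. 11 ≤ |A - A| ≤ 31.
Note: 0 ∈ A - A always (from a - a). The set is symmetric: if d ∈ A - A then -d ∈ A - A.
Enumerate nonzero differences d = a - a' with a > a' (then include -d):
Positive differences: {1, 2, 3, 4, 5, 6, 8, 9, 12, 13, 15, 17}
Full difference set: {0} ∪ (positive diffs) ∪ (negative diffs).
|A - A| = 1 + 2·12 = 25 (matches direct enumeration: 25).

|A - A| = 25


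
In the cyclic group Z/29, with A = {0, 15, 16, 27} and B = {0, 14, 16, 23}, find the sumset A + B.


Work in Z/29Z: reduce every sum a + b modulo 29.
Enumerate all 16 pairs:
a = 0: 0+0=0, 0+14=14, 0+16=16, 0+23=23
a = 15: 15+0=15, 15+14=0, 15+16=2, 15+23=9
a = 16: 16+0=16, 16+14=1, 16+16=3, 16+23=10
a = 27: 27+0=27, 27+14=12, 27+16=14, 27+23=21
Distinct residues collected: {0, 1, 2, 3, 9, 10, 12, 14, 15, 16, 21, 23, 27}
|A + B| = 13 (out of 29 total residues).

A + B = {0, 1, 2, 3, 9, 10, 12, 14, 15, 16, 21, 23, 27}


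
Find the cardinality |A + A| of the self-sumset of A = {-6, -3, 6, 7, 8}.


A + A = {a + a' : a, a' ∈ A}; |A| = 5.
General bounds: 2|A| - 1 ≤ |A + A| ≤ |A|(|A|+1)/2, i.e. 9 ≤ |A + A| ≤ 15.
Lower bound 2|A|-1 is attained iff A is an arithmetic progression.
Enumerate sums a + a' for a ≤ a' (symmetric, so this suffices):
a = -6: -6+-6=-12, -6+-3=-9, -6+6=0, -6+7=1, -6+8=2
a = -3: -3+-3=-6, -3+6=3, -3+7=4, -3+8=5
a = 6: 6+6=12, 6+7=13, 6+8=14
a = 7: 7+7=14, 7+8=15
a = 8: 8+8=16
Distinct sums: {-12, -9, -6, 0, 1, 2, 3, 4, 5, 12, 13, 14, 15, 16}
|A + A| = 14

|A + A| = 14


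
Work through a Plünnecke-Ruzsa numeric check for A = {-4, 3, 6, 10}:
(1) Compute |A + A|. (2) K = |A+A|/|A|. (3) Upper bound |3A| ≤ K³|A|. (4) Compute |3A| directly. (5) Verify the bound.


|A| = 4.
Step 1: Compute A + A by enumerating all 16 pairs.
A + A = {-8, -1, 2, 6, 9, 12, 13, 16, 20}, so |A + A| = 9.
Step 2: Doubling constant K = |A + A|/|A| = 9/4 = 9/4 ≈ 2.2500.
Step 3: Plünnecke-Ruzsa gives |3A| ≤ K³·|A| = (2.2500)³ · 4 ≈ 45.5625.
Step 4: Compute 3A = A + A + A directly by enumerating all triples (a,b,c) ∈ A³; |3A| = 16.
Step 5: Check 16 ≤ 45.5625? Yes ✓.

K = 9/4, Plünnecke-Ruzsa bound K³|A| ≈ 45.5625, |3A| = 16, inequality holds.


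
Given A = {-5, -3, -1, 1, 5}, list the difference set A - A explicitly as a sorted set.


A - A = {a - a' : a, a' ∈ A}.
Compute a - a' for each ordered pair (a, a'):
a = -5: -5--5=0, -5--3=-2, -5--1=-4, -5-1=-6, -5-5=-10
a = -3: -3--5=2, -3--3=0, -3--1=-2, -3-1=-4, -3-5=-8
a = -1: -1--5=4, -1--3=2, -1--1=0, -1-1=-2, -1-5=-6
a = 1: 1--5=6, 1--3=4, 1--1=2, 1-1=0, 1-5=-4
a = 5: 5--5=10, 5--3=8, 5--1=6, 5-1=4, 5-5=0
Collecting distinct values (and noting 0 appears from a-a):
A - A = {-10, -8, -6, -4, -2, 0, 2, 4, 6, 8, 10}
|A - A| = 11

A - A = {-10, -8, -6, -4, -2, 0, 2, 4, 6, 8, 10}


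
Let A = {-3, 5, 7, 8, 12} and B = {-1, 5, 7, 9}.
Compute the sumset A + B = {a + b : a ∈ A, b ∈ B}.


A + B = {a + b : a ∈ A, b ∈ B}.
Enumerate all |A|·|B| = 5·4 = 20 pairs (a, b) and collect distinct sums.
a = -3: -3+-1=-4, -3+5=2, -3+7=4, -3+9=6
a = 5: 5+-1=4, 5+5=10, 5+7=12, 5+9=14
a = 7: 7+-1=6, 7+5=12, 7+7=14, 7+9=16
a = 8: 8+-1=7, 8+5=13, 8+7=15, 8+9=17
a = 12: 12+-1=11, 12+5=17, 12+7=19, 12+9=21
Collecting distinct sums: A + B = {-4, 2, 4, 6, 7, 10, 11, 12, 13, 14, 15, 16, 17, 19, 21}
|A + B| = 15

A + B = {-4, 2, 4, 6, 7, 10, 11, 12, 13, 14, 15, 16, 17, 19, 21}


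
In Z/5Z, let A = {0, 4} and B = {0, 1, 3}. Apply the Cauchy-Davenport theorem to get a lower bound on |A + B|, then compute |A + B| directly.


Cauchy-Davenport: |A + B| ≥ min(p, |A| + |B| - 1) for A, B nonempty in Z/pZ.
|A| = 2, |B| = 3, p = 5.
CD lower bound = min(5, 2 + 3 - 1) = min(5, 4) = 4.
Compute A + B mod 5 directly:
a = 0: 0+0=0, 0+1=1, 0+3=3
a = 4: 4+0=4, 4+1=0, 4+3=2
A + B = {0, 1, 2, 3, 4}, so |A + B| = 5.
Verify: 5 ≥ 4? Yes ✓.

CD lower bound = 4, actual |A + B| = 5.


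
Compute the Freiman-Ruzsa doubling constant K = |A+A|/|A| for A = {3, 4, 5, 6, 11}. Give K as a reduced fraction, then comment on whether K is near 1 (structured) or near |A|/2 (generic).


|A| = 5.
Compute A + A by enumerating all 25 pairs.
A + A = {6, 7, 8, 9, 10, 11, 12, 14, 15, 16, 17, 22}, so |A + A| = 12.
K = |A + A| / |A| = 12/5 (already in lowest terms) ≈ 2.4000.
Reference: AP of size 5 gives K = 9/5 ≈ 1.8000; a fully generic set of size 5 gives K ≈ 3.0000.

|A| = 5, |A + A| = 12, K = 12/5.


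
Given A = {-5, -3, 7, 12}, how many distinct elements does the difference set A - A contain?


A - A = {a - a' : a, a' ∈ A}; |A| = 4.
Bounds: 2|A|-1 ≤ |A - A| ≤ |A|² - |A| + 1, i.e. 7 ≤ |A - A| ≤ 13.
Note: 0 ∈ A - A always (from a - a). The set is symmetric: if d ∈ A - A then -d ∈ A - A.
Enumerate nonzero differences d = a - a' with a > a' (then include -d):
Positive differences: {2, 5, 10, 12, 15, 17}
Full difference set: {0} ∪ (positive diffs) ∪ (negative diffs).
|A - A| = 1 + 2·6 = 13 (matches direct enumeration: 13).

|A - A| = 13


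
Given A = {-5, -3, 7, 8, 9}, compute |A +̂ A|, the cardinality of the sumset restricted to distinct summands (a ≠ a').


Restricted sumset: A +̂ A = {a + a' : a ∈ A, a' ∈ A, a ≠ a'}.
Equivalently, take A + A and drop any sum 2a that is achievable ONLY as a + a for a ∈ A (i.e. sums representable only with equal summands).
Enumerate pairs (a, a') with a < a' (symmetric, so each unordered pair gives one sum; this covers all a ≠ a'):
  -5 + -3 = -8
  -5 + 7 = 2
  -5 + 8 = 3
  -5 + 9 = 4
  -3 + 7 = 4
  -3 + 8 = 5
  -3 + 9 = 6
  7 + 8 = 15
  7 + 9 = 16
  8 + 9 = 17
Collected distinct sums: {-8, 2, 3, 4, 5, 6, 15, 16, 17}
|A +̂ A| = 9
(Reference bound: |A +̂ A| ≥ 2|A| - 3 for |A| ≥ 2, with |A| = 5 giving ≥ 7.)

|A +̂ A| = 9


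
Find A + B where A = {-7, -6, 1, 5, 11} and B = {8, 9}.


A + B = {a + b : a ∈ A, b ∈ B}.
Enumerate all |A|·|B| = 5·2 = 10 pairs (a, b) and collect distinct sums.
a = -7: -7+8=1, -7+9=2
a = -6: -6+8=2, -6+9=3
a = 1: 1+8=9, 1+9=10
a = 5: 5+8=13, 5+9=14
a = 11: 11+8=19, 11+9=20
Collecting distinct sums: A + B = {1, 2, 3, 9, 10, 13, 14, 19, 20}
|A + B| = 9

A + B = {1, 2, 3, 9, 10, 13, 14, 19, 20}


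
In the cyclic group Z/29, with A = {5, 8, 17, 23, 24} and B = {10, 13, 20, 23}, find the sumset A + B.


Work in Z/29Z: reduce every sum a + b modulo 29.
Enumerate all 20 pairs:
a = 5: 5+10=15, 5+13=18, 5+20=25, 5+23=28
a = 8: 8+10=18, 8+13=21, 8+20=28, 8+23=2
a = 17: 17+10=27, 17+13=1, 17+20=8, 17+23=11
a = 23: 23+10=4, 23+13=7, 23+20=14, 23+23=17
a = 24: 24+10=5, 24+13=8, 24+20=15, 24+23=18
Distinct residues collected: {1, 2, 4, 5, 7, 8, 11, 14, 15, 17, 18, 21, 25, 27, 28}
|A + B| = 15 (out of 29 total residues).

A + B = {1, 2, 4, 5, 7, 8, 11, 14, 15, 17, 18, 21, 25, 27, 28}


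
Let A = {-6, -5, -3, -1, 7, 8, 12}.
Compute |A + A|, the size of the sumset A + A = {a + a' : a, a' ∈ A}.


A + A = {a + a' : a, a' ∈ A}; |A| = 7.
General bounds: 2|A| - 1 ≤ |A + A| ≤ |A|(|A|+1)/2, i.e. 13 ≤ |A + A| ≤ 28.
Lower bound 2|A|-1 is attained iff A is an arithmetic progression.
Enumerate sums a + a' for a ≤ a' (symmetric, so this suffices):
a = -6: -6+-6=-12, -6+-5=-11, -6+-3=-9, -6+-1=-7, -6+7=1, -6+8=2, -6+12=6
a = -5: -5+-5=-10, -5+-3=-8, -5+-1=-6, -5+7=2, -5+8=3, -5+12=7
a = -3: -3+-3=-6, -3+-1=-4, -3+7=4, -3+8=5, -3+12=9
a = -1: -1+-1=-2, -1+7=6, -1+8=7, -1+12=11
a = 7: 7+7=14, 7+8=15, 7+12=19
a = 8: 8+8=16, 8+12=20
a = 12: 12+12=24
Distinct sums: {-12, -11, -10, -9, -8, -7, -6, -4, -2, 1, 2, 3, 4, 5, 6, 7, 9, 11, 14, 15, 16, 19, 20, 24}
|A + A| = 24

|A + A| = 24


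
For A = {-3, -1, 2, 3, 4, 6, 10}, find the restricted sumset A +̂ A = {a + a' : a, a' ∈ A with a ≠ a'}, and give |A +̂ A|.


Restricted sumset: A +̂ A = {a + a' : a ∈ A, a' ∈ A, a ≠ a'}.
Equivalently, take A + A and drop any sum 2a that is achievable ONLY as a + a for a ∈ A (i.e. sums representable only with equal summands).
Enumerate pairs (a, a') with a < a' (symmetric, so each unordered pair gives one sum; this covers all a ≠ a'):
  -3 + -1 = -4
  -3 + 2 = -1
  -3 + 3 = 0
  -3 + 4 = 1
  -3 + 6 = 3
  -3 + 10 = 7
  -1 + 2 = 1
  -1 + 3 = 2
  -1 + 4 = 3
  -1 + 6 = 5
  -1 + 10 = 9
  2 + 3 = 5
  2 + 4 = 6
  2 + 6 = 8
  2 + 10 = 12
  3 + 4 = 7
  3 + 6 = 9
  3 + 10 = 13
  4 + 6 = 10
  4 + 10 = 14
  6 + 10 = 16
Collected distinct sums: {-4, -1, 0, 1, 2, 3, 5, 6, 7, 8, 9, 10, 12, 13, 14, 16}
|A +̂ A| = 16
(Reference bound: |A +̂ A| ≥ 2|A| - 3 for |A| ≥ 2, with |A| = 7 giving ≥ 11.)

|A +̂ A| = 16


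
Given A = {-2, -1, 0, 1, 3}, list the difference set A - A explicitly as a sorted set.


A - A = {a - a' : a, a' ∈ A}.
Compute a - a' for each ordered pair (a, a'):
a = -2: -2--2=0, -2--1=-1, -2-0=-2, -2-1=-3, -2-3=-5
a = -1: -1--2=1, -1--1=0, -1-0=-1, -1-1=-2, -1-3=-4
a = 0: 0--2=2, 0--1=1, 0-0=0, 0-1=-1, 0-3=-3
a = 1: 1--2=3, 1--1=2, 1-0=1, 1-1=0, 1-3=-2
a = 3: 3--2=5, 3--1=4, 3-0=3, 3-1=2, 3-3=0
Collecting distinct values (and noting 0 appears from a-a):
A - A = {-5, -4, -3, -2, -1, 0, 1, 2, 3, 4, 5}
|A - A| = 11

A - A = {-5, -4, -3, -2, -1, 0, 1, 2, 3, 4, 5}


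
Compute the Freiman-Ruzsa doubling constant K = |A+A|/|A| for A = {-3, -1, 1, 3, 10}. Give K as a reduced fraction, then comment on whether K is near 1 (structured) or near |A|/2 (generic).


|A| = 5.
Compute A + A by enumerating all 25 pairs.
A + A = {-6, -4, -2, 0, 2, 4, 6, 7, 9, 11, 13, 20}, so |A + A| = 12.
K = |A + A| / |A| = 12/5 (already in lowest terms) ≈ 2.4000.
Reference: AP of size 5 gives K = 9/5 ≈ 1.8000; a fully generic set of size 5 gives K ≈ 3.0000.

|A| = 5, |A + A| = 12, K = 12/5.


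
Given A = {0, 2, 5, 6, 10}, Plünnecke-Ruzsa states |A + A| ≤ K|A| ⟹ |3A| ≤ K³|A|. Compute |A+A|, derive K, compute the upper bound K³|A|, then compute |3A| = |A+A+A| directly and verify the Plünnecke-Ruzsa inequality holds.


|A| = 5.
Step 1: Compute A + A by enumerating all 25 pairs.
A + A = {0, 2, 4, 5, 6, 7, 8, 10, 11, 12, 15, 16, 20}, so |A + A| = 13.
Step 2: Doubling constant K = |A + A|/|A| = 13/5 = 13/5 ≈ 2.6000.
Step 3: Plünnecke-Ruzsa gives |3A| ≤ K³·|A| = (2.6000)³ · 5 ≈ 87.8800.
Step 4: Compute 3A = A + A + A directly by enumerating all triples (a,b,c) ∈ A³; |3A| = 23.
Step 5: Check 23 ≤ 87.8800? Yes ✓.

K = 13/5, Plünnecke-Ruzsa bound K³|A| ≈ 87.8800, |3A| = 23, inequality holds.


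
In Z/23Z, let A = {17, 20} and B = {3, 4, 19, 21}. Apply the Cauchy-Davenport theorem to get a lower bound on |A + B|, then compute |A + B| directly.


Cauchy-Davenport: |A + B| ≥ min(p, |A| + |B| - 1) for A, B nonempty in Z/pZ.
|A| = 2, |B| = 4, p = 23.
CD lower bound = min(23, 2 + 4 - 1) = min(23, 5) = 5.
Compute A + B mod 23 directly:
a = 17: 17+3=20, 17+4=21, 17+19=13, 17+21=15
a = 20: 20+3=0, 20+4=1, 20+19=16, 20+21=18
A + B = {0, 1, 13, 15, 16, 18, 20, 21}, so |A + B| = 8.
Verify: 8 ≥ 5? Yes ✓.

CD lower bound = 5, actual |A + B| = 8.


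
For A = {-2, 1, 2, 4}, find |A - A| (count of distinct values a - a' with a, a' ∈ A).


A - A = {a - a' : a, a' ∈ A}; |A| = 4.
Bounds: 2|A|-1 ≤ |A - A| ≤ |A|² - |A| + 1, i.e. 7 ≤ |A - A| ≤ 13.
Note: 0 ∈ A - A always (from a - a). The set is symmetric: if d ∈ A - A then -d ∈ A - A.
Enumerate nonzero differences d = a - a' with a > a' (then include -d):
Positive differences: {1, 2, 3, 4, 6}
Full difference set: {0} ∪ (positive diffs) ∪ (negative diffs).
|A - A| = 1 + 2·5 = 11 (matches direct enumeration: 11).

|A - A| = 11


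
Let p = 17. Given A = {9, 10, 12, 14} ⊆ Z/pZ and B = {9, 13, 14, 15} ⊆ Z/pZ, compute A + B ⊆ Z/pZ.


Work in Z/17Z: reduce every sum a + b modulo 17.
Enumerate all 16 pairs:
a = 9: 9+9=1, 9+13=5, 9+14=6, 9+15=7
a = 10: 10+9=2, 10+13=6, 10+14=7, 10+15=8
a = 12: 12+9=4, 12+13=8, 12+14=9, 12+15=10
a = 14: 14+9=6, 14+13=10, 14+14=11, 14+15=12
Distinct residues collected: {1, 2, 4, 5, 6, 7, 8, 9, 10, 11, 12}
|A + B| = 11 (out of 17 total residues).

A + B = {1, 2, 4, 5, 6, 7, 8, 9, 10, 11, 12}


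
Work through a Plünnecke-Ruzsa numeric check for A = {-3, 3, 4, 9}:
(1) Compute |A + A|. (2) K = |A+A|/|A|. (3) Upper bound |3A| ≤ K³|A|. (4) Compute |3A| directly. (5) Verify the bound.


|A| = 4.
Step 1: Compute A + A by enumerating all 16 pairs.
A + A = {-6, 0, 1, 6, 7, 8, 12, 13, 18}, so |A + A| = 9.
Step 2: Doubling constant K = |A + A|/|A| = 9/4 = 9/4 ≈ 2.2500.
Step 3: Plünnecke-Ruzsa gives |3A| ≤ K³·|A| = (2.2500)³ · 4 ≈ 45.5625.
Step 4: Compute 3A = A + A + A directly by enumerating all triples (a,b,c) ∈ A³; |3A| = 16.
Step 5: Check 16 ≤ 45.5625? Yes ✓.

K = 9/4, Plünnecke-Ruzsa bound K³|A| ≈ 45.5625, |3A| = 16, inequality holds.


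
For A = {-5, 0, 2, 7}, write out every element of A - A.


A - A = {a - a' : a, a' ∈ A}.
Compute a - a' for each ordered pair (a, a'):
a = -5: -5--5=0, -5-0=-5, -5-2=-7, -5-7=-12
a = 0: 0--5=5, 0-0=0, 0-2=-2, 0-7=-7
a = 2: 2--5=7, 2-0=2, 2-2=0, 2-7=-5
a = 7: 7--5=12, 7-0=7, 7-2=5, 7-7=0
Collecting distinct values (and noting 0 appears from a-a):
A - A = {-12, -7, -5, -2, 0, 2, 5, 7, 12}
|A - A| = 9

A - A = {-12, -7, -5, -2, 0, 2, 5, 7, 12}


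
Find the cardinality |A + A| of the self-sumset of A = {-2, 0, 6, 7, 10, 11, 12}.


A + A = {a + a' : a, a' ∈ A}; |A| = 7.
General bounds: 2|A| - 1 ≤ |A + A| ≤ |A|(|A|+1)/2, i.e. 13 ≤ |A + A| ≤ 28.
Lower bound 2|A|-1 is attained iff A is an arithmetic progression.
Enumerate sums a + a' for a ≤ a' (symmetric, so this suffices):
a = -2: -2+-2=-4, -2+0=-2, -2+6=4, -2+7=5, -2+10=8, -2+11=9, -2+12=10
a = 0: 0+0=0, 0+6=6, 0+7=7, 0+10=10, 0+11=11, 0+12=12
a = 6: 6+6=12, 6+7=13, 6+10=16, 6+11=17, 6+12=18
a = 7: 7+7=14, 7+10=17, 7+11=18, 7+12=19
a = 10: 10+10=20, 10+11=21, 10+12=22
a = 11: 11+11=22, 11+12=23
a = 12: 12+12=24
Distinct sums: {-4, -2, 0, 4, 5, 6, 7, 8, 9, 10, 11, 12, 13, 14, 16, 17, 18, 19, 20, 21, 22, 23, 24}
|A + A| = 23

|A + A| = 23


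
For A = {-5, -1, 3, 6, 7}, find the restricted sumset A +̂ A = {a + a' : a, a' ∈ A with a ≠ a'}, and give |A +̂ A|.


Restricted sumset: A +̂ A = {a + a' : a ∈ A, a' ∈ A, a ≠ a'}.
Equivalently, take A + A and drop any sum 2a that is achievable ONLY as a + a for a ∈ A (i.e. sums representable only with equal summands).
Enumerate pairs (a, a') with a < a' (symmetric, so each unordered pair gives one sum; this covers all a ≠ a'):
  -5 + -1 = -6
  -5 + 3 = -2
  -5 + 6 = 1
  -5 + 7 = 2
  -1 + 3 = 2
  -1 + 6 = 5
  -1 + 7 = 6
  3 + 6 = 9
  3 + 7 = 10
  6 + 7 = 13
Collected distinct sums: {-6, -2, 1, 2, 5, 6, 9, 10, 13}
|A +̂ A| = 9
(Reference bound: |A +̂ A| ≥ 2|A| - 3 for |A| ≥ 2, with |A| = 5 giving ≥ 7.)

|A +̂ A| = 9


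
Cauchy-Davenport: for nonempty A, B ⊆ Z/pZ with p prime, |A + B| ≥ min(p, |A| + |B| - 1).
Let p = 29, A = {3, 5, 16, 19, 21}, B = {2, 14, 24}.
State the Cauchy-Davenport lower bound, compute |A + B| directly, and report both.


Cauchy-Davenport: |A + B| ≥ min(p, |A| + |B| - 1) for A, B nonempty in Z/pZ.
|A| = 5, |B| = 3, p = 29.
CD lower bound = min(29, 5 + 3 - 1) = min(29, 7) = 7.
Compute A + B mod 29 directly:
a = 3: 3+2=5, 3+14=17, 3+24=27
a = 5: 5+2=7, 5+14=19, 5+24=0
a = 16: 16+2=18, 16+14=1, 16+24=11
a = 19: 19+2=21, 19+14=4, 19+24=14
a = 21: 21+2=23, 21+14=6, 21+24=16
A + B = {0, 1, 4, 5, 6, 7, 11, 14, 16, 17, 18, 19, 21, 23, 27}, so |A + B| = 15.
Verify: 15 ≥ 7? Yes ✓.

CD lower bound = 7, actual |A + B| = 15.


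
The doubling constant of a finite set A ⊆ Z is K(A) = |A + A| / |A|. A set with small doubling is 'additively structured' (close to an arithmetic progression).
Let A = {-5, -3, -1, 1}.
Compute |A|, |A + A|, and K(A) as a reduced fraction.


|A| = 4.
Compute A + A by enumerating all 16 pairs.
A + A = {-10, -8, -6, -4, -2, 0, 2}, so |A + A| = 7.
K = |A + A| / |A| = 7/4 (already in lowest terms) ≈ 1.7500.
Reference: AP of size 4 gives K = 7/4 ≈ 1.7500; a fully generic set of size 4 gives K ≈ 2.5000.

|A| = 4, |A + A| = 7, K = 7/4.


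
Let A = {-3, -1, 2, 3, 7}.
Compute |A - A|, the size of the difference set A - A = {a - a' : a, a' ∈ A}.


A - A = {a - a' : a, a' ∈ A}; |A| = 5.
Bounds: 2|A|-1 ≤ |A - A| ≤ |A|² - |A| + 1, i.e. 9 ≤ |A - A| ≤ 21.
Note: 0 ∈ A - A always (from a - a). The set is symmetric: if d ∈ A - A then -d ∈ A - A.
Enumerate nonzero differences d = a - a' with a > a' (then include -d):
Positive differences: {1, 2, 3, 4, 5, 6, 8, 10}
Full difference set: {0} ∪ (positive diffs) ∪ (negative diffs).
|A - A| = 1 + 2·8 = 17 (matches direct enumeration: 17).

|A - A| = 17


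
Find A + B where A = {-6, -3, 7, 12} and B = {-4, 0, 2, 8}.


A + B = {a + b : a ∈ A, b ∈ B}.
Enumerate all |A|·|B| = 4·4 = 16 pairs (a, b) and collect distinct sums.
a = -6: -6+-4=-10, -6+0=-6, -6+2=-4, -6+8=2
a = -3: -3+-4=-7, -3+0=-3, -3+2=-1, -3+8=5
a = 7: 7+-4=3, 7+0=7, 7+2=9, 7+8=15
a = 12: 12+-4=8, 12+0=12, 12+2=14, 12+8=20
Collecting distinct sums: A + B = {-10, -7, -6, -4, -3, -1, 2, 3, 5, 7, 8, 9, 12, 14, 15, 20}
|A + B| = 16

A + B = {-10, -7, -6, -4, -3, -1, 2, 3, 5, 7, 8, 9, 12, 14, 15, 20}


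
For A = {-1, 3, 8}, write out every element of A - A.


A - A = {a - a' : a, a' ∈ A}.
Compute a - a' for each ordered pair (a, a'):
a = -1: -1--1=0, -1-3=-4, -1-8=-9
a = 3: 3--1=4, 3-3=0, 3-8=-5
a = 8: 8--1=9, 8-3=5, 8-8=0
Collecting distinct values (and noting 0 appears from a-a):
A - A = {-9, -5, -4, 0, 4, 5, 9}
|A - A| = 7

A - A = {-9, -5, -4, 0, 4, 5, 9}


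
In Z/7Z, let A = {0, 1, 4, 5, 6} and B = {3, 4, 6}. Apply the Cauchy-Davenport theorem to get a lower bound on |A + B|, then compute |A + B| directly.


Cauchy-Davenport: |A + B| ≥ min(p, |A| + |B| - 1) for A, B nonempty in Z/pZ.
|A| = 5, |B| = 3, p = 7.
CD lower bound = min(7, 5 + 3 - 1) = min(7, 7) = 7.
Compute A + B mod 7 directly:
a = 0: 0+3=3, 0+4=4, 0+6=6
a = 1: 1+3=4, 1+4=5, 1+6=0
a = 4: 4+3=0, 4+4=1, 4+6=3
a = 5: 5+3=1, 5+4=2, 5+6=4
a = 6: 6+3=2, 6+4=3, 6+6=5
A + B = {0, 1, 2, 3, 4, 5, 6}, so |A + B| = 7.
Verify: 7 ≥ 7? Yes ✓.

CD lower bound = 7, actual |A + B| = 7.


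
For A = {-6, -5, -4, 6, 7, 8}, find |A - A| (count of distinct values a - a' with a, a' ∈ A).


A - A = {a - a' : a, a' ∈ A}; |A| = 6.
Bounds: 2|A|-1 ≤ |A - A| ≤ |A|² - |A| + 1, i.e. 11 ≤ |A - A| ≤ 31.
Note: 0 ∈ A - A always (from a - a). The set is symmetric: if d ∈ A - A then -d ∈ A - A.
Enumerate nonzero differences d = a - a' with a > a' (then include -d):
Positive differences: {1, 2, 10, 11, 12, 13, 14}
Full difference set: {0} ∪ (positive diffs) ∪ (negative diffs).
|A - A| = 1 + 2·7 = 15 (matches direct enumeration: 15).

|A - A| = 15


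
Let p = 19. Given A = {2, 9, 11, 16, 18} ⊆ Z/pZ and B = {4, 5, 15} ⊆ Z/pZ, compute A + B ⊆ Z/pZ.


Work in Z/19Z: reduce every sum a + b modulo 19.
Enumerate all 15 pairs:
a = 2: 2+4=6, 2+5=7, 2+15=17
a = 9: 9+4=13, 9+5=14, 9+15=5
a = 11: 11+4=15, 11+5=16, 11+15=7
a = 16: 16+4=1, 16+5=2, 16+15=12
a = 18: 18+4=3, 18+5=4, 18+15=14
Distinct residues collected: {1, 2, 3, 4, 5, 6, 7, 12, 13, 14, 15, 16, 17}
|A + B| = 13 (out of 19 total residues).

A + B = {1, 2, 3, 4, 5, 6, 7, 12, 13, 14, 15, 16, 17}


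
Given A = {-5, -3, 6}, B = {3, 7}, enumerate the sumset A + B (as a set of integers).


A + B = {a + b : a ∈ A, b ∈ B}.
Enumerate all |A|·|B| = 3·2 = 6 pairs (a, b) and collect distinct sums.
a = -5: -5+3=-2, -5+7=2
a = -3: -3+3=0, -3+7=4
a = 6: 6+3=9, 6+7=13
Collecting distinct sums: A + B = {-2, 0, 2, 4, 9, 13}
|A + B| = 6

A + B = {-2, 0, 2, 4, 9, 13}


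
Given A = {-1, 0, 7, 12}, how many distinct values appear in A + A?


A + A = {a + a' : a, a' ∈ A}; |A| = 4.
General bounds: 2|A| - 1 ≤ |A + A| ≤ |A|(|A|+1)/2, i.e. 7 ≤ |A + A| ≤ 10.
Lower bound 2|A|-1 is attained iff A is an arithmetic progression.
Enumerate sums a + a' for a ≤ a' (symmetric, so this suffices):
a = -1: -1+-1=-2, -1+0=-1, -1+7=6, -1+12=11
a = 0: 0+0=0, 0+7=7, 0+12=12
a = 7: 7+7=14, 7+12=19
a = 12: 12+12=24
Distinct sums: {-2, -1, 0, 6, 7, 11, 12, 14, 19, 24}
|A + A| = 10

|A + A| = 10


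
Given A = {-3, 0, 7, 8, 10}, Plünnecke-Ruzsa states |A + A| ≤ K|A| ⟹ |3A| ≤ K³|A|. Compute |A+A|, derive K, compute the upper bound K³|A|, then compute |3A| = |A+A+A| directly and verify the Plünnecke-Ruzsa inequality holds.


|A| = 5.
Step 1: Compute A + A by enumerating all 25 pairs.
A + A = {-6, -3, 0, 4, 5, 7, 8, 10, 14, 15, 16, 17, 18, 20}, so |A + A| = 14.
Step 2: Doubling constant K = |A + A|/|A| = 14/5 = 14/5 ≈ 2.8000.
Step 3: Plünnecke-Ruzsa gives |3A| ≤ K³·|A| = (2.8000)³ · 5 ≈ 109.7600.
Step 4: Compute 3A = A + A + A directly by enumerating all triples (a,b,c) ∈ A³; |3A| = 29.
Step 5: Check 29 ≤ 109.7600? Yes ✓.

K = 14/5, Plünnecke-Ruzsa bound K³|A| ≈ 109.7600, |3A| = 29, inequality holds.


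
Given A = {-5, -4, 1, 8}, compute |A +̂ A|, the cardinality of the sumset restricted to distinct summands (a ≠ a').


Restricted sumset: A +̂ A = {a + a' : a ∈ A, a' ∈ A, a ≠ a'}.
Equivalently, take A + A and drop any sum 2a that is achievable ONLY as a + a for a ∈ A (i.e. sums representable only with equal summands).
Enumerate pairs (a, a') with a < a' (symmetric, so each unordered pair gives one sum; this covers all a ≠ a'):
  -5 + -4 = -9
  -5 + 1 = -4
  -5 + 8 = 3
  -4 + 1 = -3
  -4 + 8 = 4
  1 + 8 = 9
Collected distinct sums: {-9, -4, -3, 3, 4, 9}
|A +̂ A| = 6
(Reference bound: |A +̂ A| ≥ 2|A| - 3 for |A| ≥ 2, with |A| = 4 giving ≥ 5.)

|A +̂ A| = 6


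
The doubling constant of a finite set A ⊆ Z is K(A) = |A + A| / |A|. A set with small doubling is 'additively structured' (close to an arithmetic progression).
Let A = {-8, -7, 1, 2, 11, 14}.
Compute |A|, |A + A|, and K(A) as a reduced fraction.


|A| = 6.
Compute A + A by enumerating all 36 pairs.
A + A = {-16, -15, -14, -7, -6, -5, 2, 3, 4, 6, 7, 12, 13, 15, 16, 22, 25, 28}, so |A + A| = 18.
K = |A + A| / |A| = 18/6 = 3/1 ≈ 3.0000.
Reference: AP of size 6 gives K = 11/6 ≈ 1.8333; a fully generic set of size 6 gives K ≈ 3.5000.

|A| = 6, |A + A| = 18, K = 18/6 = 3/1.


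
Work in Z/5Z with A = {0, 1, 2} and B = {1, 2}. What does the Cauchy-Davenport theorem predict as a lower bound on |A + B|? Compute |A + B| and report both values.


Cauchy-Davenport: |A + B| ≥ min(p, |A| + |B| - 1) for A, B nonempty in Z/pZ.
|A| = 3, |B| = 2, p = 5.
CD lower bound = min(5, 3 + 2 - 1) = min(5, 4) = 4.
Compute A + B mod 5 directly:
a = 0: 0+1=1, 0+2=2
a = 1: 1+1=2, 1+2=3
a = 2: 2+1=3, 2+2=4
A + B = {1, 2, 3, 4}, so |A + B| = 4.
Verify: 4 ≥ 4? Yes ✓.

CD lower bound = 4, actual |A + B| = 4.


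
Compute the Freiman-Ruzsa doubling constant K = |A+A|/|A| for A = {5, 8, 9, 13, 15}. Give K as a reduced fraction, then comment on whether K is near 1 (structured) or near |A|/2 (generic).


|A| = 5.
Compute A + A by enumerating all 25 pairs.
A + A = {10, 13, 14, 16, 17, 18, 20, 21, 22, 23, 24, 26, 28, 30}, so |A + A| = 14.
K = |A + A| / |A| = 14/5 (already in lowest terms) ≈ 2.8000.
Reference: AP of size 5 gives K = 9/5 ≈ 1.8000; a fully generic set of size 5 gives K ≈ 3.0000.

|A| = 5, |A + A| = 14, K = 14/5.


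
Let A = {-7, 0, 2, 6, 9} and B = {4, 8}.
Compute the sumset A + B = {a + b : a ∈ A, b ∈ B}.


A + B = {a + b : a ∈ A, b ∈ B}.
Enumerate all |A|·|B| = 5·2 = 10 pairs (a, b) and collect distinct sums.
a = -7: -7+4=-3, -7+8=1
a = 0: 0+4=4, 0+8=8
a = 2: 2+4=6, 2+8=10
a = 6: 6+4=10, 6+8=14
a = 9: 9+4=13, 9+8=17
Collecting distinct sums: A + B = {-3, 1, 4, 6, 8, 10, 13, 14, 17}
|A + B| = 9

A + B = {-3, 1, 4, 6, 8, 10, 13, 14, 17}


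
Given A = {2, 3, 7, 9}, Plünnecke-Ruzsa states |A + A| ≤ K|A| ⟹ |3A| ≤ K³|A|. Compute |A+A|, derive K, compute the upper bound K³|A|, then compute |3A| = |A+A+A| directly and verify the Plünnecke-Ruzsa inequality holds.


|A| = 4.
Step 1: Compute A + A by enumerating all 16 pairs.
A + A = {4, 5, 6, 9, 10, 11, 12, 14, 16, 18}, so |A + A| = 10.
Step 2: Doubling constant K = |A + A|/|A| = 10/4 = 10/4 ≈ 2.5000.
Step 3: Plünnecke-Ruzsa gives |3A| ≤ K³·|A| = (2.5000)³ · 4 ≈ 62.5000.
Step 4: Compute 3A = A + A + A directly by enumerating all triples (a,b,c) ∈ A³; |3A| = 18.
Step 5: Check 18 ≤ 62.5000? Yes ✓.

K = 10/4, Plünnecke-Ruzsa bound K³|A| ≈ 62.5000, |3A| = 18, inequality holds.


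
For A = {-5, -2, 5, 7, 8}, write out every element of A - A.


A - A = {a - a' : a, a' ∈ A}.
Compute a - a' for each ordered pair (a, a'):
a = -5: -5--5=0, -5--2=-3, -5-5=-10, -5-7=-12, -5-8=-13
a = -2: -2--5=3, -2--2=0, -2-5=-7, -2-7=-9, -2-8=-10
a = 5: 5--5=10, 5--2=7, 5-5=0, 5-7=-2, 5-8=-3
a = 7: 7--5=12, 7--2=9, 7-5=2, 7-7=0, 7-8=-1
a = 8: 8--5=13, 8--2=10, 8-5=3, 8-7=1, 8-8=0
Collecting distinct values (and noting 0 appears from a-a):
A - A = {-13, -12, -10, -9, -7, -3, -2, -1, 0, 1, 2, 3, 7, 9, 10, 12, 13}
|A - A| = 17

A - A = {-13, -12, -10, -9, -7, -3, -2, -1, 0, 1, 2, 3, 7, 9, 10, 12, 13}


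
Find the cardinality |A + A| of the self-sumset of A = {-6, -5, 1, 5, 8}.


A + A = {a + a' : a, a' ∈ A}; |A| = 5.
General bounds: 2|A| - 1 ≤ |A + A| ≤ |A|(|A|+1)/2, i.e. 9 ≤ |A + A| ≤ 15.
Lower bound 2|A|-1 is attained iff A is an arithmetic progression.
Enumerate sums a + a' for a ≤ a' (symmetric, so this suffices):
a = -6: -6+-6=-12, -6+-5=-11, -6+1=-5, -6+5=-1, -6+8=2
a = -5: -5+-5=-10, -5+1=-4, -5+5=0, -5+8=3
a = 1: 1+1=2, 1+5=6, 1+8=9
a = 5: 5+5=10, 5+8=13
a = 8: 8+8=16
Distinct sums: {-12, -11, -10, -5, -4, -1, 0, 2, 3, 6, 9, 10, 13, 16}
|A + A| = 14

|A + A| = 14


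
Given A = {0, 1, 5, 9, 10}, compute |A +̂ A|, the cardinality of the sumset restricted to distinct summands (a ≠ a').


Restricted sumset: A +̂ A = {a + a' : a ∈ A, a' ∈ A, a ≠ a'}.
Equivalently, take A + A and drop any sum 2a that is achievable ONLY as a + a for a ∈ A (i.e. sums representable only with equal summands).
Enumerate pairs (a, a') with a < a' (symmetric, so each unordered pair gives one sum; this covers all a ≠ a'):
  0 + 1 = 1
  0 + 5 = 5
  0 + 9 = 9
  0 + 10 = 10
  1 + 5 = 6
  1 + 9 = 10
  1 + 10 = 11
  5 + 9 = 14
  5 + 10 = 15
  9 + 10 = 19
Collected distinct sums: {1, 5, 6, 9, 10, 11, 14, 15, 19}
|A +̂ A| = 9
(Reference bound: |A +̂ A| ≥ 2|A| - 3 for |A| ≥ 2, with |A| = 5 giving ≥ 7.)

|A +̂ A| = 9


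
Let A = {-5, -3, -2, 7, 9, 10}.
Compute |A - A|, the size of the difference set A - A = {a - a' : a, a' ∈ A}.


A - A = {a - a' : a, a' ∈ A}; |A| = 6.
Bounds: 2|A|-1 ≤ |A - A| ≤ |A|² - |A| + 1, i.e. 11 ≤ |A - A| ≤ 31.
Note: 0 ∈ A - A always (from a - a). The set is symmetric: if d ∈ A - A then -d ∈ A - A.
Enumerate nonzero differences d = a - a' with a > a' (then include -d):
Positive differences: {1, 2, 3, 9, 10, 11, 12, 13, 14, 15}
Full difference set: {0} ∪ (positive diffs) ∪ (negative diffs).
|A - A| = 1 + 2·10 = 21 (matches direct enumeration: 21).

|A - A| = 21


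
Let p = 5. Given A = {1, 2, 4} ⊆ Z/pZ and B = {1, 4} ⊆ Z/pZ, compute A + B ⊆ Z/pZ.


Work in Z/5Z: reduce every sum a + b modulo 5.
Enumerate all 6 pairs:
a = 1: 1+1=2, 1+4=0
a = 2: 2+1=3, 2+4=1
a = 4: 4+1=0, 4+4=3
Distinct residues collected: {0, 1, 2, 3}
|A + B| = 4 (out of 5 total residues).

A + B = {0, 1, 2, 3}


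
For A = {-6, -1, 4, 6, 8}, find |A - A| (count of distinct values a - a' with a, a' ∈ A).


A - A = {a - a' : a, a' ∈ A}; |A| = 5.
Bounds: 2|A|-1 ≤ |A - A| ≤ |A|² - |A| + 1, i.e. 9 ≤ |A - A| ≤ 21.
Note: 0 ∈ A - A always (from a - a). The set is symmetric: if d ∈ A - A then -d ∈ A - A.
Enumerate nonzero differences d = a - a' with a > a' (then include -d):
Positive differences: {2, 4, 5, 7, 9, 10, 12, 14}
Full difference set: {0} ∪ (positive diffs) ∪ (negative diffs).
|A - A| = 1 + 2·8 = 17 (matches direct enumeration: 17).

|A - A| = 17


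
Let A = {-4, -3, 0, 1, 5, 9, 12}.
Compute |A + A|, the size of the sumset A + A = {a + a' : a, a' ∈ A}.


A + A = {a + a' : a, a' ∈ A}; |A| = 7.
General bounds: 2|A| - 1 ≤ |A + A| ≤ |A|(|A|+1)/2, i.e. 13 ≤ |A + A| ≤ 28.
Lower bound 2|A|-1 is attained iff A is an arithmetic progression.
Enumerate sums a + a' for a ≤ a' (symmetric, so this suffices):
a = -4: -4+-4=-8, -4+-3=-7, -4+0=-4, -4+1=-3, -4+5=1, -4+9=5, -4+12=8
a = -3: -3+-3=-6, -3+0=-3, -3+1=-2, -3+5=2, -3+9=6, -3+12=9
a = 0: 0+0=0, 0+1=1, 0+5=5, 0+9=9, 0+12=12
a = 1: 1+1=2, 1+5=6, 1+9=10, 1+12=13
a = 5: 5+5=10, 5+9=14, 5+12=17
a = 9: 9+9=18, 9+12=21
a = 12: 12+12=24
Distinct sums: {-8, -7, -6, -4, -3, -2, 0, 1, 2, 5, 6, 8, 9, 10, 12, 13, 14, 17, 18, 21, 24}
|A + A| = 21

|A + A| = 21


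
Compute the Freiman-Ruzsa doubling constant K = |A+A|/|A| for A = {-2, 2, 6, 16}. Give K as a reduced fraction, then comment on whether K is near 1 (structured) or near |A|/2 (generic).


|A| = 4.
Compute A + A by enumerating all 16 pairs.
A + A = {-4, 0, 4, 8, 12, 14, 18, 22, 32}, so |A + A| = 9.
K = |A + A| / |A| = 9/4 (already in lowest terms) ≈ 2.2500.
Reference: AP of size 4 gives K = 7/4 ≈ 1.7500; a fully generic set of size 4 gives K ≈ 2.5000.

|A| = 4, |A + A| = 9, K = 9/4.


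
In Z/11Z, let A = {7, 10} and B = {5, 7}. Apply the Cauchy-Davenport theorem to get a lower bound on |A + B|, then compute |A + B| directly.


Cauchy-Davenport: |A + B| ≥ min(p, |A| + |B| - 1) for A, B nonempty in Z/pZ.
|A| = 2, |B| = 2, p = 11.
CD lower bound = min(11, 2 + 2 - 1) = min(11, 3) = 3.
Compute A + B mod 11 directly:
a = 7: 7+5=1, 7+7=3
a = 10: 10+5=4, 10+7=6
A + B = {1, 3, 4, 6}, so |A + B| = 4.
Verify: 4 ≥ 3? Yes ✓.

CD lower bound = 3, actual |A + B| = 4.


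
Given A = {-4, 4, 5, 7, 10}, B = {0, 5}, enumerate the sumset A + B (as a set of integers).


A + B = {a + b : a ∈ A, b ∈ B}.
Enumerate all |A|·|B| = 5·2 = 10 pairs (a, b) and collect distinct sums.
a = -4: -4+0=-4, -4+5=1
a = 4: 4+0=4, 4+5=9
a = 5: 5+0=5, 5+5=10
a = 7: 7+0=7, 7+5=12
a = 10: 10+0=10, 10+5=15
Collecting distinct sums: A + B = {-4, 1, 4, 5, 7, 9, 10, 12, 15}
|A + B| = 9

A + B = {-4, 1, 4, 5, 7, 9, 10, 12, 15}


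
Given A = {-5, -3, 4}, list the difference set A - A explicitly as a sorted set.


A - A = {a - a' : a, a' ∈ A}.
Compute a - a' for each ordered pair (a, a'):
a = -5: -5--5=0, -5--3=-2, -5-4=-9
a = -3: -3--5=2, -3--3=0, -3-4=-7
a = 4: 4--5=9, 4--3=7, 4-4=0
Collecting distinct values (and noting 0 appears from a-a):
A - A = {-9, -7, -2, 0, 2, 7, 9}
|A - A| = 7

A - A = {-9, -7, -2, 0, 2, 7, 9}


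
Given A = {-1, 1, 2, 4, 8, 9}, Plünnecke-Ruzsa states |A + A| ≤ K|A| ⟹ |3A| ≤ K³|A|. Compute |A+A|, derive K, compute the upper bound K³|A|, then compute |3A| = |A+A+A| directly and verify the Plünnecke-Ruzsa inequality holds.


|A| = 6.
Step 1: Compute A + A by enumerating all 36 pairs.
A + A = {-2, 0, 1, 2, 3, 4, 5, 6, 7, 8, 9, 10, 11, 12, 13, 16, 17, 18}, so |A + A| = 18.
Step 2: Doubling constant K = |A + A|/|A| = 18/6 = 18/6 ≈ 3.0000.
Step 3: Plünnecke-Ruzsa gives |3A| ≤ K³·|A| = (3.0000)³ · 6 ≈ 162.0000.
Step 4: Compute 3A = A + A + A directly by enumerating all triples (a,b,c) ∈ A³; |3A| = 29.
Step 5: Check 29 ≤ 162.0000? Yes ✓.

K = 18/6, Plünnecke-Ruzsa bound K³|A| ≈ 162.0000, |3A| = 29, inequality holds.


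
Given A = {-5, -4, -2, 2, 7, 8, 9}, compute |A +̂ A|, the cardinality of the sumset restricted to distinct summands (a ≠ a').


Restricted sumset: A +̂ A = {a + a' : a ∈ A, a' ∈ A, a ≠ a'}.
Equivalently, take A + A and drop any sum 2a that is achievable ONLY as a + a for a ∈ A (i.e. sums representable only with equal summands).
Enumerate pairs (a, a') with a < a' (symmetric, so each unordered pair gives one sum; this covers all a ≠ a'):
  -5 + -4 = -9
  -5 + -2 = -7
  -5 + 2 = -3
  -5 + 7 = 2
  -5 + 8 = 3
  -5 + 9 = 4
  -4 + -2 = -6
  -4 + 2 = -2
  -4 + 7 = 3
  -4 + 8 = 4
  -4 + 9 = 5
  -2 + 2 = 0
  -2 + 7 = 5
  -2 + 8 = 6
  -2 + 9 = 7
  2 + 7 = 9
  2 + 8 = 10
  2 + 9 = 11
  7 + 8 = 15
  7 + 9 = 16
  8 + 9 = 17
Collected distinct sums: {-9, -7, -6, -3, -2, 0, 2, 3, 4, 5, 6, 7, 9, 10, 11, 15, 16, 17}
|A +̂ A| = 18
(Reference bound: |A +̂ A| ≥ 2|A| - 3 for |A| ≥ 2, with |A| = 7 giving ≥ 11.)

|A +̂ A| = 18


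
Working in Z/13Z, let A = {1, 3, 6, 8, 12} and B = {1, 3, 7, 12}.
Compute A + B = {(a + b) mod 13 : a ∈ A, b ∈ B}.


Work in Z/13Z: reduce every sum a + b modulo 13.
Enumerate all 20 pairs:
a = 1: 1+1=2, 1+3=4, 1+7=8, 1+12=0
a = 3: 3+1=4, 3+3=6, 3+7=10, 3+12=2
a = 6: 6+1=7, 6+3=9, 6+7=0, 6+12=5
a = 8: 8+1=9, 8+3=11, 8+7=2, 8+12=7
a = 12: 12+1=0, 12+3=2, 12+7=6, 12+12=11
Distinct residues collected: {0, 2, 4, 5, 6, 7, 8, 9, 10, 11}
|A + B| = 10 (out of 13 total residues).

A + B = {0, 2, 4, 5, 6, 7, 8, 9, 10, 11}


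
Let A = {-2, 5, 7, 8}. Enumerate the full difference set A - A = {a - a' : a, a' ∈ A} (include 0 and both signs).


A - A = {a - a' : a, a' ∈ A}.
Compute a - a' for each ordered pair (a, a'):
a = -2: -2--2=0, -2-5=-7, -2-7=-9, -2-8=-10
a = 5: 5--2=7, 5-5=0, 5-7=-2, 5-8=-3
a = 7: 7--2=9, 7-5=2, 7-7=0, 7-8=-1
a = 8: 8--2=10, 8-5=3, 8-7=1, 8-8=0
Collecting distinct values (and noting 0 appears from a-a):
A - A = {-10, -9, -7, -3, -2, -1, 0, 1, 2, 3, 7, 9, 10}
|A - A| = 13

A - A = {-10, -9, -7, -3, -2, -1, 0, 1, 2, 3, 7, 9, 10}


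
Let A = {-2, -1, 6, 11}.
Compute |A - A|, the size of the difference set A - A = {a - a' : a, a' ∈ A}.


A - A = {a - a' : a, a' ∈ A}; |A| = 4.
Bounds: 2|A|-1 ≤ |A - A| ≤ |A|² - |A| + 1, i.e. 7 ≤ |A - A| ≤ 13.
Note: 0 ∈ A - A always (from a - a). The set is symmetric: if d ∈ A - A then -d ∈ A - A.
Enumerate nonzero differences d = a - a' with a > a' (then include -d):
Positive differences: {1, 5, 7, 8, 12, 13}
Full difference set: {0} ∪ (positive diffs) ∪ (negative diffs).
|A - A| = 1 + 2·6 = 13 (matches direct enumeration: 13).

|A - A| = 13


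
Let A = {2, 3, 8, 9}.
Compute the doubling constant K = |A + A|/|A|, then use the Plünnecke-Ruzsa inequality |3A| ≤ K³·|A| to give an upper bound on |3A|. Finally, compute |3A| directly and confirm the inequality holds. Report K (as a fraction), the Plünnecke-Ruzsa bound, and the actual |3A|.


|A| = 4.
Step 1: Compute A + A by enumerating all 16 pairs.
A + A = {4, 5, 6, 10, 11, 12, 16, 17, 18}, so |A + A| = 9.
Step 2: Doubling constant K = |A + A|/|A| = 9/4 = 9/4 ≈ 2.2500.
Step 3: Plünnecke-Ruzsa gives |3A| ≤ K³·|A| = (2.2500)³ · 4 ≈ 45.5625.
Step 4: Compute 3A = A + A + A directly by enumerating all triples (a,b,c) ∈ A³; |3A| = 16.
Step 5: Check 16 ≤ 45.5625? Yes ✓.

K = 9/4, Plünnecke-Ruzsa bound K³|A| ≈ 45.5625, |3A| = 16, inequality holds.


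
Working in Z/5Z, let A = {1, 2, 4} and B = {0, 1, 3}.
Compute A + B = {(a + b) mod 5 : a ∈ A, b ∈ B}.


Work in Z/5Z: reduce every sum a + b modulo 5.
Enumerate all 9 pairs:
a = 1: 1+0=1, 1+1=2, 1+3=4
a = 2: 2+0=2, 2+1=3, 2+3=0
a = 4: 4+0=4, 4+1=0, 4+3=2
Distinct residues collected: {0, 1, 2, 3, 4}
|A + B| = 5 (out of 5 total residues).

A + B = {0, 1, 2, 3, 4}


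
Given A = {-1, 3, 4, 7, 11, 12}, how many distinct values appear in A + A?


A + A = {a + a' : a, a' ∈ A}; |A| = 6.
General bounds: 2|A| - 1 ≤ |A + A| ≤ |A|(|A|+1)/2, i.e. 11 ≤ |A + A| ≤ 21.
Lower bound 2|A|-1 is attained iff A is an arithmetic progression.
Enumerate sums a + a' for a ≤ a' (symmetric, so this suffices):
a = -1: -1+-1=-2, -1+3=2, -1+4=3, -1+7=6, -1+11=10, -1+12=11
a = 3: 3+3=6, 3+4=7, 3+7=10, 3+11=14, 3+12=15
a = 4: 4+4=8, 4+7=11, 4+11=15, 4+12=16
a = 7: 7+7=14, 7+11=18, 7+12=19
a = 11: 11+11=22, 11+12=23
a = 12: 12+12=24
Distinct sums: {-2, 2, 3, 6, 7, 8, 10, 11, 14, 15, 16, 18, 19, 22, 23, 24}
|A + A| = 16

|A + A| = 16


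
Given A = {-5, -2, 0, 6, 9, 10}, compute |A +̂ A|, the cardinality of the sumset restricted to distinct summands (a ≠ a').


Restricted sumset: A +̂ A = {a + a' : a ∈ A, a' ∈ A, a ≠ a'}.
Equivalently, take A + A and drop any sum 2a that is achievable ONLY as a + a for a ∈ A (i.e. sums representable only with equal summands).
Enumerate pairs (a, a') with a < a' (symmetric, so each unordered pair gives one sum; this covers all a ≠ a'):
  -5 + -2 = -7
  -5 + 0 = -5
  -5 + 6 = 1
  -5 + 9 = 4
  -5 + 10 = 5
  -2 + 0 = -2
  -2 + 6 = 4
  -2 + 9 = 7
  -2 + 10 = 8
  0 + 6 = 6
  0 + 9 = 9
  0 + 10 = 10
  6 + 9 = 15
  6 + 10 = 16
  9 + 10 = 19
Collected distinct sums: {-7, -5, -2, 1, 4, 5, 6, 7, 8, 9, 10, 15, 16, 19}
|A +̂ A| = 14
(Reference bound: |A +̂ A| ≥ 2|A| - 3 for |A| ≥ 2, with |A| = 6 giving ≥ 9.)

|A +̂ A| = 14


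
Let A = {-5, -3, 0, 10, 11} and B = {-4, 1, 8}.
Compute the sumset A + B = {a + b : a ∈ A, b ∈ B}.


A + B = {a + b : a ∈ A, b ∈ B}.
Enumerate all |A|·|B| = 5·3 = 15 pairs (a, b) and collect distinct sums.
a = -5: -5+-4=-9, -5+1=-4, -5+8=3
a = -3: -3+-4=-7, -3+1=-2, -3+8=5
a = 0: 0+-4=-4, 0+1=1, 0+8=8
a = 10: 10+-4=6, 10+1=11, 10+8=18
a = 11: 11+-4=7, 11+1=12, 11+8=19
Collecting distinct sums: A + B = {-9, -7, -4, -2, 1, 3, 5, 6, 7, 8, 11, 12, 18, 19}
|A + B| = 14

A + B = {-9, -7, -4, -2, 1, 3, 5, 6, 7, 8, 11, 12, 18, 19}
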